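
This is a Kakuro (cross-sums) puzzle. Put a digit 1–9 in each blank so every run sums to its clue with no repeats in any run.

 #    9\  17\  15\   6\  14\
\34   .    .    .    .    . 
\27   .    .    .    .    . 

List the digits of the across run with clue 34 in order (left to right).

6, 8, 7, 4, 9

34 in 5 cells must be {4,6,7,8,9}; 17 in 2 cells must be {8,9}.
Only 4 fits R1C4 under both its across sum 34 and down sum 6.
R2C4 = 6 − 4 = 2 completes the 6 down.
Nothing is forced directly, so branch on R1C1, whose candidates are 6 or 7 or 8. If R1C1 = 7: then R2C1 would have to be in {1,3,4,5,6,7,8,9} for the 27 across but in {2} for the 9 down — contradiction. If R1C1 = 8: that forces R1C2 = 9, R1C5 = 6, R2C1 = 1, R2C2 = 8, after which R2C5 would have to be in {7,9} for the 27 across but in {8} for the 14 down — contradiction. So R1C1 = 6.
R2C1 = 9 − 6 = 3 completes the 9 down.
No cell is forced outright now. R1C2 can only be 8 or 9 (the digits allowed by both its 34 across and its 17 down). If R1C2 = 9: that forces R1C5 = 8, R2C2 = 8, R2C3 = 9, after which R2C5 would have to be in {5} for the 27 across but in {6} for the 14 down — contradiction. So R1C2 = 8.
Given what's placed, R1C5 must be 9 to fit the 34 across and 14 down.
R2C2 = 17 − 8 = 9 completes the 17 down.
R2C5 = 14 − 9 = 5 completes the 14 down.
R1C3 = 34 − 27 = 7 completes the 34 across.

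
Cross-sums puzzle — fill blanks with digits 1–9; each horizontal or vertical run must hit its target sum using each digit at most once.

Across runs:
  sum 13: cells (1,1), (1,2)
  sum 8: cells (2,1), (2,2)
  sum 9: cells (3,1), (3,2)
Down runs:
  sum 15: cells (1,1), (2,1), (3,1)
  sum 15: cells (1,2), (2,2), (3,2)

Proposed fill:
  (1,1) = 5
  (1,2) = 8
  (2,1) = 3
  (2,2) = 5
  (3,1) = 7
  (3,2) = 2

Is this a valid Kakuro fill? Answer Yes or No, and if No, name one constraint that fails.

Yes

Across: 5+8=13; 3+5=8; 7+2=9. Down: 5+3+7=15; 8+5+2=15. No digit repeats within any run.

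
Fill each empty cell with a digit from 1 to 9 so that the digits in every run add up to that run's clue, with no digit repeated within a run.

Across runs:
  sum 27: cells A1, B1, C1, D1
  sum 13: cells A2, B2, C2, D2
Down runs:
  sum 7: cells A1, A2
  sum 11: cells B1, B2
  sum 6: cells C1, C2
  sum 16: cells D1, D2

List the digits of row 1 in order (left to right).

16 in 2 cells must be {7,9}.
Only 7 fits D2 under both its across sum 13 and down sum 16.
D1 = 16 − 7 = 9 completes the 16 down.
Nothing is forced directly, so branch on B2, whose candidates are 2 or 3. If B2 = 2: then B1 would have to be in {3,4,5,6,7,8} for the 27 across but in {9} for the 11 down — contradiction. So B2 = 3.
B1 = 11 − 3 = 8 completes the 11 down.
C1 = 4: the only remaining digit allowed by both the 27 across and the 6 down.
C2 = 6 − 4 = 2 completes the 6 down.
A1 = 27 − 21 = 6 completes the 27 across.

6 8 4 9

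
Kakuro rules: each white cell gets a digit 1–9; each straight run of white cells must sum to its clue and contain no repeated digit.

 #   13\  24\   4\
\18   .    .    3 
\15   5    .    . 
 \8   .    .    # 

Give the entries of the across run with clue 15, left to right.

5 9 1

24 in 3 cells must be {7,8,9}; 4 in 2 cells must be {1,3}.
R2C3 = 4 − 3 = 1 completes the 4 down.
The 8 across and the 24 down share only 7, so R3C2 = 7.
R2C2 = 15 − 6 = 9 completes the 15 across.
R3C1 = 8 − 7 = 1 completes the 8 across.
R1C1 = 13 − 6 = 7 completes the 13 down.
R1C2 = 18 − 10 = 8 completes the 18 across.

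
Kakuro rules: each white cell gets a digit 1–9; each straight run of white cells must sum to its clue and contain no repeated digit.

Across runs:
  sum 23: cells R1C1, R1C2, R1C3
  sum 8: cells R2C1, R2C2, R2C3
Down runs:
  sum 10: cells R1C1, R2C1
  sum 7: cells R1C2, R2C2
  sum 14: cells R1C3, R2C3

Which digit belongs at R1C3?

23 in 3 cells must be {6,8,9}.
The 23 across and the 7 down share only 6, so R1C2 = 6.
R2C2 = 7 − 6 = 1 completes the 7 down.
Given what's placed, R2C3 must be 5 to fit the 8 across and 14 down.
R1C3 = 14 − 5 = 9 completes the 14 down.
R2C1 = 8 − 6 = 2 completes the 8 across.
R1C1 = 23 − 15 = 8 completes the 23 across.

9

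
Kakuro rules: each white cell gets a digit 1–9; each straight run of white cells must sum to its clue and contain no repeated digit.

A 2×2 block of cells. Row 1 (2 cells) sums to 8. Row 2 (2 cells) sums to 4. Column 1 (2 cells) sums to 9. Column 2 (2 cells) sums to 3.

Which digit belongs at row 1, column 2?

4 in 2 cells must be {1,3}; 3 in 2 cells must be {1,2}.
The 4 across and the 3 down share only 1, so (2,2) = 1.
(1,2) = 3 − 1 = 2 completes the 3 down.
(2,1) = 4 − 1 = 3 completes the 4 across.
(1,1) = 8 − 2 = 6 completes the 8 across.

2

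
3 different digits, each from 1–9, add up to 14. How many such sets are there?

8

3 distinct digits from 1–9 sum between 6 and 24.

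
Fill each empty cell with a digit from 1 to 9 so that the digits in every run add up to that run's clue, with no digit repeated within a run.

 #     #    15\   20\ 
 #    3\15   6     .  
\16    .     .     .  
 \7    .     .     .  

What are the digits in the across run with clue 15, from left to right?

7 in 3 cells must be {1,2,4}; 3 in 2 cells must be {1,2}.
R1C3 = 15 − 6 = 9 completes the 15 across.
R3C3 = 4: the only remaining digit allowed by both the 7 across and the 20 down.
R2C3 = 20 − 13 = 7 completes the 20 down.
R2C1 = 1: the only remaining digit allowed by both the 16 across and the 3 down.
R2C2 = 16 − 8 = 8 completes the 16 across.
R3C1 = 3 − 1 = 2 completes the 3 down.
R3C2 = 7 − 6 = 1 completes the 7 across.

6, 9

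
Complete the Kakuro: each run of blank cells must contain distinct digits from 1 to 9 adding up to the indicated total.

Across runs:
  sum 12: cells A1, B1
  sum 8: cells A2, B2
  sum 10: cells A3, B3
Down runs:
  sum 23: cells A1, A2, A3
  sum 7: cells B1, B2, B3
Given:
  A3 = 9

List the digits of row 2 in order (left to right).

6, 2

23 in 3 cells must be {6,8,9}; 7 in 3 cells must be {1,2,4}.
A1 = 8: the only remaining digit allowed by both the 12 across and the 23 down.
B1 = 12 − 8 = 4 completes the 12 across.
A2 = 23 − 17 = 6 completes the 23 down.
B2 = 8 − 6 = 2 completes the 8 across.
B3 = 10 − 9 = 1 completes the 10 across.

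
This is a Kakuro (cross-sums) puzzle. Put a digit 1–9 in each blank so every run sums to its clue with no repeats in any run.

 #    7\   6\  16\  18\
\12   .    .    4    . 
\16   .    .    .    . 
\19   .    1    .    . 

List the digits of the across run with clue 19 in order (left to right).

4, 1, 5, 9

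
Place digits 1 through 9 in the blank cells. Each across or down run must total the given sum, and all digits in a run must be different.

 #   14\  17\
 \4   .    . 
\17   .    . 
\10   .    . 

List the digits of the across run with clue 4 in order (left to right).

1 3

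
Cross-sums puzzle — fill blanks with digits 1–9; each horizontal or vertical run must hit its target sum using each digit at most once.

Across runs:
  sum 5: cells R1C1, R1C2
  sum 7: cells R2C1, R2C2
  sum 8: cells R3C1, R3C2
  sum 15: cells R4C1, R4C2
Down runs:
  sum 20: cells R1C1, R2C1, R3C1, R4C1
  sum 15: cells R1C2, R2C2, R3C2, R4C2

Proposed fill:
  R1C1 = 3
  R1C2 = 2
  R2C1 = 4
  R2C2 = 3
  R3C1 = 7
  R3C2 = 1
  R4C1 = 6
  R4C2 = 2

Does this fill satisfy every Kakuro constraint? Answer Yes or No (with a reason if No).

No — the down run R1C2–R4C2 sums to 8, not 15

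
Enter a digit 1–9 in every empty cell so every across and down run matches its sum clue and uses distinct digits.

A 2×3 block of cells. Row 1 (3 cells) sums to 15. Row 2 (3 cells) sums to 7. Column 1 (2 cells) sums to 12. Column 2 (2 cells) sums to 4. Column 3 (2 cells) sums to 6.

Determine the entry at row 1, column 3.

7 in 3 cells must be {1,2,4}; 4 in 2 cells must be {1,3}.
The 7 across and the 12 down share only 4, so (2,1) = 4.
Given what's placed, (2,2) must be 1 to fit the 7 across and 4 down.
(2,3) = 7 − 5 = 2 completes the 7 across.
(1,1) = 12 − 4 = 8 completes the 12 down.
(1,2) = 4 − 1 = 3 completes the 4 down.
(1,3) = 15 − 11 = 4 completes the 15 across.

4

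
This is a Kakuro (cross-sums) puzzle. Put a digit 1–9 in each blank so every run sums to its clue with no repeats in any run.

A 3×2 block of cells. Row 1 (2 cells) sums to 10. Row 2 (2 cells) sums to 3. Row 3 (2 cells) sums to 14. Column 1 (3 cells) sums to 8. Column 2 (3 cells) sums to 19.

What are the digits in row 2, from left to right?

3 in 2 cells must be {1,2}.
The 3 across and the 19 down share only 2, so (2,2) = 2.
The 14 across and the 8 down share only 5, so (3,1) = 5.
(3,2) = 14 − 5 = 9 completes the 14 across.
(1,2) = 19 − 11 = 8 completes the 19 down.
(2,1) = 3 − 2 = 1 completes the 3 across.
(1,1) = 10 − 8 = 2 completes the 10 across.

1, 2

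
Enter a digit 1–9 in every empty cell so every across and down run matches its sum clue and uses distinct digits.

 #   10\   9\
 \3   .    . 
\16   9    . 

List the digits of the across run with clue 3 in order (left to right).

1 2

3 in 2 cells must be {1,2}; 16 in 2 cells must be {7,9}.
R1C1 = 10 − 9 = 1 completes the 10 down.
R1C2 = 3 − 1 = 2 completes the 3 across.
R2C2 = 16 − 9 = 7 completes the 16 across.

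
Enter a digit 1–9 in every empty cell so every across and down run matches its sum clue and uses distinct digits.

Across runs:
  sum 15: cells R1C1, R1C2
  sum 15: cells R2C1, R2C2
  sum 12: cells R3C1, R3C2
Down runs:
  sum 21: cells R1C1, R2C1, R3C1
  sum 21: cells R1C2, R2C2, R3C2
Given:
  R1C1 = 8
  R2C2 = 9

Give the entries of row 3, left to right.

R1C2 = 15 − 8 = 7 completes the 15 across.
R2C1 = 15 − 9 = 6 completes the 15 across.
R3C1 = 21 − 14 = 7 completes the 21 down.
R3C2 = 12 − 7 = 5 completes the 12 across.

7, 5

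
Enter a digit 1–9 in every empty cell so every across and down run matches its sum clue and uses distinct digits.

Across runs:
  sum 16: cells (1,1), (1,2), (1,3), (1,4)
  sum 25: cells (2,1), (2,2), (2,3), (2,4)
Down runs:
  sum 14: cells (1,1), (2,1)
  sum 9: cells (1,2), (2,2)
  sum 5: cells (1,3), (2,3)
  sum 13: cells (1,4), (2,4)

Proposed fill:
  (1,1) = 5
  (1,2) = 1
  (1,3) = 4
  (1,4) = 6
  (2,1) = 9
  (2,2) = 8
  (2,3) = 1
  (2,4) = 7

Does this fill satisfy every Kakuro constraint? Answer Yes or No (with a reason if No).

Yes

Across: 5+1+4+6=16; 9+8+1+7=25. Down: 5+9=14; 1+8=9; 4+1=5; 6+7=13. No digit repeats within any run.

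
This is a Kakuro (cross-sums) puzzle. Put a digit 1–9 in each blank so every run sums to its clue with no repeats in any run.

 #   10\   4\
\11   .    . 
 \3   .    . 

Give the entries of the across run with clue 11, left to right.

3 in 2 cells must be {1,2}; 4 in 2 cells must be {1,3}.
The 11 across and the 4 down share only 3, so R1C2 = 3.
R2C2 = 4 − 3 = 1 completes the 4 down.
R1C1 = 11 − 3 = 8 completes the 11 across.
R2C1 = 3 − 1 = 2 completes the 3 across.

8 3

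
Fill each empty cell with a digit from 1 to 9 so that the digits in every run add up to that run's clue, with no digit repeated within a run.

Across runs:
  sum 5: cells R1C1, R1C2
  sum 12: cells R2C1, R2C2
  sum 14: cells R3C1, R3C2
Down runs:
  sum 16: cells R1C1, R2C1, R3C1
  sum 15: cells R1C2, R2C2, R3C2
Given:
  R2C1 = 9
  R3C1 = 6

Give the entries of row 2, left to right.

9 3

R1C1 = 16 − 15 = 1 completes the 16 down.
R1C2 = 5 − 1 = 4 completes the 5 across.
R2C2 = 12 − 9 = 3 completes the 12 across.
R3C2 = 14 − 6 = 8 completes the 14 across.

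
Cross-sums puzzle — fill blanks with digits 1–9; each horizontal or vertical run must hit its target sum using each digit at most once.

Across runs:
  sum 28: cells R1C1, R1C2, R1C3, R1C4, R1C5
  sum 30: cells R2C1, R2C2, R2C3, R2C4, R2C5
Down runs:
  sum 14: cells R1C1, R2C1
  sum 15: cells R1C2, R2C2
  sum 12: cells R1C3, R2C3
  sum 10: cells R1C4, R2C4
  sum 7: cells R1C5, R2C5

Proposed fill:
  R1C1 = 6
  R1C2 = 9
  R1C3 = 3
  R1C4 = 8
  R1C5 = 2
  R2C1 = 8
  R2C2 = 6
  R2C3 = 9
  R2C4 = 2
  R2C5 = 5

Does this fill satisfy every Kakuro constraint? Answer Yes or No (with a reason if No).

Across: 6+9+3+8+2=28; 8+6+9+2+5=30. Down: 6+8=14; 9+6=15; 3+9=12; 8+2=10; 2+5=7. No digit repeats within any run.

Yes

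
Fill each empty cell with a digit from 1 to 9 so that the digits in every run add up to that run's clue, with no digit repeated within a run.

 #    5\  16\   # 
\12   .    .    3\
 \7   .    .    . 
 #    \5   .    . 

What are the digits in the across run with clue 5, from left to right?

3 2

7 in 3 cells must be {1,2,4}; 3 in 2 cells must be {1,2}.
Nothing is forced directly, so branch on R2C3, whose candidates are 1 or 2. If R2C3 = 2: that forces R3C3 = 1, R3C2 = 4, after which R2C2 would have to be in {1,4} for the 7 across but in {3,5,7,9} for the 16 down — contradiction. So R2C3 = 1.
R3C3 = 3 − 1 = 2 completes the 3 down.
R3C2 = 5 − 2 = 3 completes the 5 across.
R2C2 = 4: the only remaining digit allowed by both the 7 across and the 16 down.
R1C2 = 16 − 7 = 9 completes the 16 down.
R2C1 = 7 − 5 = 2 completes the 7 across.
R1C1 = 12 − 9 = 3 completes the 12 across.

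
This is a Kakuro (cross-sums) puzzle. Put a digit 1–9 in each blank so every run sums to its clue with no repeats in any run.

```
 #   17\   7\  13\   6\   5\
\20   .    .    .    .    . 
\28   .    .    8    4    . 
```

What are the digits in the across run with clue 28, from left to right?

9 6 8 4 1

17 in 2 cells must be {8,9}.
R1C3 = 13 − 8 = 5 completes the 13 down.
R1C4 = 6 − 4 = 2 completes the 6 down.
Given what's placed, R2C1 must be 9 to fit the 28 across and 17 down.
R1C1 = 17 − 9 = 8 completes the 17 down.
Nothing is forced directly, so branch on R2C5, whose candidates are 1 or 2. If R2C5 = 2: then R1C5 would have to be in {1,4} for the 20 across but in {3} for the 5 down — contradiction. So R2C5 = 1.
R1C5 = 5 − 1 = 4 completes the 5 down.
R2C2 = 28 − 22 = 6 completes the 28 across.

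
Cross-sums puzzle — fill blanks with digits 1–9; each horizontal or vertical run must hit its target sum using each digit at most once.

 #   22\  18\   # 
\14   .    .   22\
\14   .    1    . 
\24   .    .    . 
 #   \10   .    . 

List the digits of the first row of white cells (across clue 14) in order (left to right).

9 5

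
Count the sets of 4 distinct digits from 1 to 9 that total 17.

4 distinct digits from 1–9 sum between 10 and 30.

9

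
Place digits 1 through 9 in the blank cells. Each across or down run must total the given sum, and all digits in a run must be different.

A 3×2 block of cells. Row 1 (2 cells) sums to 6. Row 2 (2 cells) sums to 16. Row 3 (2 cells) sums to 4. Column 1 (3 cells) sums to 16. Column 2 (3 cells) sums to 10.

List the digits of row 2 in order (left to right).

9, 7

16 in 2 cells must be {7,9}; 4 in 2 cells must be {1,3}.
The 16 across and the 10 down share only 7, so (2,2) = 7.
Given what's placed, (3,2) must be 1 to fit the 4 across and 10 down.
(1,2) = 10 − 8 = 2 completes the 10 down.
(2,1) = 16 − 7 = 9 completes the 16 across.
(3,1) = 4 − 1 = 3 completes the 4 across.
(1,1) = 6 − 2 = 4 completes the 6 across.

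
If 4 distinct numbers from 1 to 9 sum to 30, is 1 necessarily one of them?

The only way to make 30 from 4 distinct digits is {6,7,8,9}, which does not contain 1.

No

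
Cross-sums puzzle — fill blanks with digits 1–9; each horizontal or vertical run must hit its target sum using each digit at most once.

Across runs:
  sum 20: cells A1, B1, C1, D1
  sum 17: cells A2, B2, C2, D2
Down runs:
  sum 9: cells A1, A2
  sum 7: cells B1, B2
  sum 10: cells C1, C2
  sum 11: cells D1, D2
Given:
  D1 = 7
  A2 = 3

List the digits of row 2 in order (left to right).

3, 2, 8, 4

A1 = 9 − 3 = 6 completes the 9 down.
D2 = 11 − 7 = 4 completes the 11 down.
No cell is forced outright now. B2 can only be 1 or 2 (the digits allowed by both its 17 across and its 7 down). If B2 = 1: then B1 would have to be in {2,3,4,5} for the 20 across but in {6} for the 7 down — contradiction. So B2 = 2.
B1 = 7 − 2 = 5 completes the 7 down.
C1 = 20 − 18 = 2 completes the 20 across.
C2 = 17 − 9 = 8 completes the 17 across.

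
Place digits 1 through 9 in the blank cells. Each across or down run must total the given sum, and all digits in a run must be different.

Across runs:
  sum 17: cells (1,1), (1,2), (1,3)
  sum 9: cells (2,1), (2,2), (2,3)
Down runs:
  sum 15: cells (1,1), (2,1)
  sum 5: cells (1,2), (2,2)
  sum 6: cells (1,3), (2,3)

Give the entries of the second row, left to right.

6 2 1

The 9 across and the 15 down share only 6, so (2,1) = 6.
(1,1) = 15 − 6 = 9 completes the 15 down.
Nothing is forced directly, so branch on (2,2), whose candidates are 1 or 2. If (2,2) = 1: then (1,2) would have to be in {1,2,3,5,6,7} for the 17 across but in {4} for the 5 down — contradiction. So (2,2) = 2.
(1,2) = 5 − 2 = 3 completes the 5 down.
(1,3) = 17 − 12 = 5 completes the 17 across.
(2,3) = 9 − 8 = 1 completes the 9 across.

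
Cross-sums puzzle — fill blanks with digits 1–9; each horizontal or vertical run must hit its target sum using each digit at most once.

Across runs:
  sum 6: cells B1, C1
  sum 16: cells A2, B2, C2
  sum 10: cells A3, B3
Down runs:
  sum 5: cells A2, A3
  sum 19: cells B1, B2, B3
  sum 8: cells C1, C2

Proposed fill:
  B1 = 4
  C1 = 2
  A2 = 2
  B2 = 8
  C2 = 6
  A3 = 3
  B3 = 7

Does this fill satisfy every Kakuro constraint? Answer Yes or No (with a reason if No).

Yes

Across: 4+2=6; 2+8+6=16; 3+7=10. Down: 2+3=5; 4+8+7=19; 2+6=8. No digit repeats within any run.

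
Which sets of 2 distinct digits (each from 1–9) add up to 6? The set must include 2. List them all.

{2,4}

2 distinct digits from 1–9 sum between 3 and 17.
Keeping only sets containing 2.
Only one set works: {2,4}.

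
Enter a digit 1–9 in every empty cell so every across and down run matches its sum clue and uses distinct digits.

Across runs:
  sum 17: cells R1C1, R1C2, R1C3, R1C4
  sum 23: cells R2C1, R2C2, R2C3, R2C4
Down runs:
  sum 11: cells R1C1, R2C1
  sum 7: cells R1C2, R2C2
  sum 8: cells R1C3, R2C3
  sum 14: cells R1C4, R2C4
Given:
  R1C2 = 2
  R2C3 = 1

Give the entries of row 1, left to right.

3, 2, 7, 5

R1C3 = 8 − 1 = 7 completes the 8 down.
Given what's placed, R1C4 must be 5 to fit the 17 across and 14 down.
R2C2 = 7 − 2 = 5 completes the 7 down.
R2C4 = 14 − 5 = 9 completes the 14 down.
R1C1 = 17 − 14 = 3 completes the 17 across.
R2C1 = 23 − 15 = 8 completes the 23 across.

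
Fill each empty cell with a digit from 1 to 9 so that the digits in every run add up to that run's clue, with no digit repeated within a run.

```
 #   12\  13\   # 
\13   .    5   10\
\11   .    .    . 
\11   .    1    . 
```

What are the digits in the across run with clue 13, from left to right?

8 5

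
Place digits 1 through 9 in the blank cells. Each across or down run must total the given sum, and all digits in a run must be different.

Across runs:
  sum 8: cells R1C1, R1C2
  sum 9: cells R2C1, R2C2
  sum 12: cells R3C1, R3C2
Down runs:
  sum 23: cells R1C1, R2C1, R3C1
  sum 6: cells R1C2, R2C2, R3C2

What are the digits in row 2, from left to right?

8, 1

23 in 3 cells must be {6,8,9}; 6 in 3 cells must be {1,2,3}.
The 8 across and the 23 down share only 6, so R1C1 = 6.
R1C2 = 8 − 6 = 2 completes the 8 across.
Given what's placed, R2C1 must be 8 to fit the 9 across and 23 down.
R2C2 = 9 − 8 = 1 completes the 9 across.
R3C1 = 23 − 14 = 9 completes the 23 down.
R3C2 = 12 − 9 = 3 completes the 12 across.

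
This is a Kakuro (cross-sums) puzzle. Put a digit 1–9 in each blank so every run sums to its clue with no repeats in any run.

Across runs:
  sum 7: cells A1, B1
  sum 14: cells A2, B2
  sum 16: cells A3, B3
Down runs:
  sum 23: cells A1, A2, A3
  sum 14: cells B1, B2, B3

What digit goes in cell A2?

16 in 2 cells must be {7,9}; 23 in 3 cells must be {6,8,9}.
The 7 across and the 23 down share only 6, so A1 = 6.
B1 = 7 − 6 = 1 completes the 7 across.
Given what's placed, A3 must be 9 to fit the 16 across and 23 down.
B3 = 16 − 9 = 7 completes the 16 across.
A2 = 23 − 15 = 8 completes the 23 down.
B2 = 14 − 8 = 6 completes the 14 across.

8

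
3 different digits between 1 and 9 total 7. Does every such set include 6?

No

The only way to make 7 from 3 distinct digits is {1,2,4}, which does not contain 6.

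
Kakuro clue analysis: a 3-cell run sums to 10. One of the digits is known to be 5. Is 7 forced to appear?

Counterexample: {1,4,5} sums to 10 under that restriction without using 7.

No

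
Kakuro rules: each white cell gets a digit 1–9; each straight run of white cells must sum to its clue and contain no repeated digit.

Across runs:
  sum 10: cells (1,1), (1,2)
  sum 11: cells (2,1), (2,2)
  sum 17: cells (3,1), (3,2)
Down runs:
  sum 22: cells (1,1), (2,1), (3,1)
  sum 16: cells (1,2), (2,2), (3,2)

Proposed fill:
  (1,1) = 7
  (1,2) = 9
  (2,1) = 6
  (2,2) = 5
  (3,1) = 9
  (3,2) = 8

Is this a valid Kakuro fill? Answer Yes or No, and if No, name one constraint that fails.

No — the across run (1,1)–(1,2) sums to 16, not 10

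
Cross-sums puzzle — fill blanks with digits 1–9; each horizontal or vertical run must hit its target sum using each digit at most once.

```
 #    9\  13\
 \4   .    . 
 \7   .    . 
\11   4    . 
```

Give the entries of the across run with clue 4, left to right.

4 in 2 cells must be {1,3}.
R1C1 = 3: the only remaining digit allowed by both the 4 across and the 9 down.
R1C2 = 4 − 3 = 1 completes the 4 across.
R2C1 = 9 − 7 = 2 completes the 9 down.
R2C2 = 7 − 2 = 5 completes the 7 across.
R3C2 = 11 − 4 = 7 completes the 11 across.

3, 1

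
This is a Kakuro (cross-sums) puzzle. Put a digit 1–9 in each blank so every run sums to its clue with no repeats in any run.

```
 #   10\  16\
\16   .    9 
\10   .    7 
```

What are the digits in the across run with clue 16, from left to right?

16 in 2 cells must be {7,9}.
R1C1 = 16 − 9 = 7 completes the 16 across.
R2C1 = 10 − 7 = 3 completes the 10 across.

7 9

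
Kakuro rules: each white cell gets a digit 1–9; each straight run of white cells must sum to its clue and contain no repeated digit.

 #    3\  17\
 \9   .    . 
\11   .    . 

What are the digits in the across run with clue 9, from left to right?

3 in 2 cells must be {1,2}; 17 in 2 cells must be {8,9}.
The 9 across and the 17 down share only 8, so R1C2 = 8.
The 11 across and the 3 down share only 2, so R2C1 = 2.
R2C2 = 11 − 2 = 9 completes the 11 across.
R1C1 = 9 − 8 = 1 completes the 9 across.

1 8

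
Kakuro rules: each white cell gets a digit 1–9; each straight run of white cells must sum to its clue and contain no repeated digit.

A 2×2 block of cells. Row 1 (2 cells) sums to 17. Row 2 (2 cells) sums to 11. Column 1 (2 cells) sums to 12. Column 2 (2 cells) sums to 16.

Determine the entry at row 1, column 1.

8

17 in 2 cells must be {8,9}; 16 in 2 cells must be {7,9}.
The 17 across and the 16 down share only 9, so (1,2) = 9.
(2,2) = 16 − 9 = 7 completes the 16 down.
(1,1) = 17 − 9 = 8 completes the 17 across.
(2,1) = 11 − 7 = 4 completes the 11 across.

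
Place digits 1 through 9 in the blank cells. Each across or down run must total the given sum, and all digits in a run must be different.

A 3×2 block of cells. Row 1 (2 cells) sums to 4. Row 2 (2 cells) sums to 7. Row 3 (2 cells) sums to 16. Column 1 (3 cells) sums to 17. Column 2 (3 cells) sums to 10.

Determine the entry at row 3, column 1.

4 in 2 cells must be {1,3}; 16 in 2 cells must be {7,9}.
The 16 across and the 10 down share only 7, so (3,2) = 7.
Given what's placed, (1,2) must be 1 to fit the 4 across and 10 down.
(2,2) = 10 − 8 = 2 completes the 10 down.
(3,1) = 16 − 7 = 9 completes the 16 across.
(1,1) = 4 − 1 = 3 completes the 4 across.
(2,1) = 7 − 2 = 5 completes the 7 across.

9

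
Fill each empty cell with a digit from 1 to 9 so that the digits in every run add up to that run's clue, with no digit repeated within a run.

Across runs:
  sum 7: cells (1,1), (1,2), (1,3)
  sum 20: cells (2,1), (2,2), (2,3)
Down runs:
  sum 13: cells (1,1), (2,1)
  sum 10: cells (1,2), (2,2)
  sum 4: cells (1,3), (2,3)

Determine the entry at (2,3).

7 in 3 cells must be {1,2,4}; 4 in 2 cells must be {1,3}.
The 7 across and the 13 down share only 4, so (1,1) = 4.
Given what's placed, (1,3) must be 1 to fit the 7 across and 4 down.
(2,1) = 13 − 4 = 9 completes the 13 down.
(2,3) = 4 − 1 = 3 completes the 4 down.
(1,2) = 7 − 5 = 2 completes the 7 across.
(2,2) = 20 − 12 = 8 completes the 20 across.

3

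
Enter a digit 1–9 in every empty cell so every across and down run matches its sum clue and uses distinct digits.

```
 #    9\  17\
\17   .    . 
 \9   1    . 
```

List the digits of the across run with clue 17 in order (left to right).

17 in 2 cells must be {8,9}.
R1C1 = 9 − 1 = 8 completes the 9 down.
R1C2 = 17 − 8 = 9 completes the 17 across.
R2C2 = 9 − 1 = 8 completes the 9 across.

8, 9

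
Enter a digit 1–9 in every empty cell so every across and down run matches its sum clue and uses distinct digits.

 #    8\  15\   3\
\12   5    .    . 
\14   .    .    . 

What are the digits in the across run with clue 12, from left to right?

3 in 2 cells must be {1,2}.
Given what's placed, R1C2 must be 6 to fit the 12 across and 15 down.
R1C3 = 12 − 11 = 1 completes the 12 across.
R2C1 = 8 − 5 = 3 completes the 8 down.
R2C2 = 15 − 6 = 9 completes the 15 down.
R2C3 = 14 − 12 = 2 completes the 14 across.

5 6 1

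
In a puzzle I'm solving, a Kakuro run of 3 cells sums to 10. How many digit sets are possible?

4

3 distinct digits from 1–9 sum between 6 and 24.
Enumerating: {1,2,7}, {1,3,6}, {1,4,5}, {2,3,5}.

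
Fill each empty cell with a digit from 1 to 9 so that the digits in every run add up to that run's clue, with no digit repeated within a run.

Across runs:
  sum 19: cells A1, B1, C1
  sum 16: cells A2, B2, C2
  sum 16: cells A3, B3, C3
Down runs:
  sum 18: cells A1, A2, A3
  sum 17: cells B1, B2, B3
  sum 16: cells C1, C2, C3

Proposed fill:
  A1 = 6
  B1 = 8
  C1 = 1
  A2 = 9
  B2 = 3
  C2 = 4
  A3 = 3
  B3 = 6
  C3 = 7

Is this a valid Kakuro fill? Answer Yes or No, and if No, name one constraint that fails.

No — the across run A1–C1 sums to 15, not 19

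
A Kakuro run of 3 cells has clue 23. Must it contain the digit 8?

Yes

The only way to make 23 from 3 distinct digits is {6,8,9}, which contains 8.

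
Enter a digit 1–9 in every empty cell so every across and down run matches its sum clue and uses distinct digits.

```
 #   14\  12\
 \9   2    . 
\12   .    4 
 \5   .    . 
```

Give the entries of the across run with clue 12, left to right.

R1C2 = 9 − 2 = 7 completes the 9 across.
R2C1 = 12 − 4 = 8 completes the 12 across.
R3C1 = 14 − 10 = 4 completes the 14 down.
R3C2 = 5 − 4 = 1 completes the 5 across.

8 4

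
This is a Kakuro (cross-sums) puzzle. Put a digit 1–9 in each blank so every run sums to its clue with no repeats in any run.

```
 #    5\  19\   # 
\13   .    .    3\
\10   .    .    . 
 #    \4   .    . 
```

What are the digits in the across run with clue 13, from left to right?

4, 9

4 in 2 cells must be {1,3}; 3 in 2 cells must be {1,2}.
The 13 across and the 5 down share only 4, so R1C1 = 4.
R1C2 = 13 − 4 = 9 completes the 13 across.
R2C1 = 5 − 4 = 1 completes the 5 down.
R2C3 = 2: the only remaining digit allowed by both the 10 across and the 3 down.
R3C2 = 3: the only remaining digit allowed by both the 4 across and the 19 down.
R3C3 = 4 − 3 = 1 completes the 4 across.
R2C2 = 10 − 3 = 7 completes the 10 across.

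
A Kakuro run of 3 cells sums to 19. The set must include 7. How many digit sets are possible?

3 distinct digits from 1–9 sum between 6 and 24.
Keeping only sets containing 7.
Enumerating: {3,7,9}, {4,7,8}.

2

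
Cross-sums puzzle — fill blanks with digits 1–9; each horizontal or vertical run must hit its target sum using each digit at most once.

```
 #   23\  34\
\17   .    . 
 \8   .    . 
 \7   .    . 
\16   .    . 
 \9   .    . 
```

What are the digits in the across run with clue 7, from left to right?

17 in 2 cells must be {8,9}; 16 in 2 cells must be {7,9}; 34 in 5 cells must be {4,6,7,8,9}.
Nothing is forced directly, so branch on R3C2, whose candidates are 4 or 6. If R3C2 = 6: that forces R2C2 = 7, R3C1 = 1, R4C2 = 9, R1C2 = 8, after which R2C1 would have to be in {1} for the 8 across but in {2,3,4,5,6,7,8,9} for the 23 down — contradiction. So R3C2 = 4.
R3C1 = 7 − 4 = 3 completes the 7 across.

3 4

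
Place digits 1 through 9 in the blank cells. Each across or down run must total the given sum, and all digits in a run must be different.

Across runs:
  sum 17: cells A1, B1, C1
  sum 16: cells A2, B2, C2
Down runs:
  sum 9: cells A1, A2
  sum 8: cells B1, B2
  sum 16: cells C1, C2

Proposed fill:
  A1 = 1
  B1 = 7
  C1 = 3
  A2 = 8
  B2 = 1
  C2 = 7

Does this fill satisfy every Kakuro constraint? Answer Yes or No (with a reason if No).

No — the down run C1–C2 sums to 10, not 16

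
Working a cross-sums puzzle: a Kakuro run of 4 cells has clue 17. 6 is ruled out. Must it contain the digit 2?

No

Counterexample: {1,3,4,9} sums to 17 under that restriction without using 2.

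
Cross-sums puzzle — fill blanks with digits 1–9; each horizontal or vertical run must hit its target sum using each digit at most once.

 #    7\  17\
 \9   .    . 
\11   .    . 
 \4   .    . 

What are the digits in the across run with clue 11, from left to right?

4 in 2 cells must be {1,3}; 7 in 3 cells must be {1,2,4}.
The 4 across and the 7 down share only 1, so R3C1 = 1.
R3C2 = 4 − 1 = 3 completes the 4 across.
Nothing is forced directly, so branch on R1C1, whose candidates are 2 or 4. If R1C1 = 2: then R1C2 would have to be in {7} for the 9 across but in {5,6,8,9} for the 17 down — contradiction. So R1C1 = 4.
R1C2 = 9 − 4 = 5 completes the 9 across.
R2C1 = 7 − 5 = 2 completes the 7 down.
R2C2 = 11 − 2 = 9 completes the 11 across.

2 9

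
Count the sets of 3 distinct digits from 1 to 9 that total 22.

2

3 distinct digits from 1–9 sum between 6 and 24.
Enumerating: {5,8,9}, {6,7,9}.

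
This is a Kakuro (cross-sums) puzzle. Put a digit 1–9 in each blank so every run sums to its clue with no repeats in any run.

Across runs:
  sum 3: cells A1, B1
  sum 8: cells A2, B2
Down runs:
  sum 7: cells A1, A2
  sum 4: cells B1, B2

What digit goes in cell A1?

2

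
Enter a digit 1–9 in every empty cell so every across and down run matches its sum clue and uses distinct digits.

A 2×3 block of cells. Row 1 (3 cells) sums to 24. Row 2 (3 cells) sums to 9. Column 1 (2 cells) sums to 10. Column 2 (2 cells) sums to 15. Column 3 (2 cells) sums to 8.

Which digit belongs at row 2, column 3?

1

24 in 3 cells must be {7,8,9}.
The 24 across and the 8 down share only 7, so (1,3) = 7.
The 9 across and the 15 down share only 6, so (2,2) = 6.
(2,3) = 8 − 7 = 1 completes the 8 down.
(1,2) = 15 − 6 = 9 completes the 15 down.
(2,1) = 9 − 7 = 2 completes the 9 across.
(1,1) = 24 − 16 = 8 completes the 24 across.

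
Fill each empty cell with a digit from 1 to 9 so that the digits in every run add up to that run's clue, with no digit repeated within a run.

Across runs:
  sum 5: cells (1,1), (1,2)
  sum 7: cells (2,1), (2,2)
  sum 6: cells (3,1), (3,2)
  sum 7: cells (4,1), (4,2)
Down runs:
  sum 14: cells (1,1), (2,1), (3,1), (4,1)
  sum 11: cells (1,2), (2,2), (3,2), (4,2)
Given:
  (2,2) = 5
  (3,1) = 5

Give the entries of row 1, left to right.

3 2

11 in 4 cells must be {1,2,3,5}.
(2,1) = 7 − 5 = 2 completes the 7 across.
(3,2) = 6 − 5 = 1 completes the 6 across.
Nothing is forced directly, so branch on (1,2), whose candidates are 2 or 3. If (1,2) = 3: then (1,1) would have to be in {2} for the 5 across but in {1,3,4,6} for the 14 down — contradiction. So (1,2) = 2.
(1,1) = 5 − 2 = 3 completes the 5 across.
(4,1) = 14 − 10 = 4 completes the 14 down.
(4,2) = 7 − 4 = 3 completes the 7 across.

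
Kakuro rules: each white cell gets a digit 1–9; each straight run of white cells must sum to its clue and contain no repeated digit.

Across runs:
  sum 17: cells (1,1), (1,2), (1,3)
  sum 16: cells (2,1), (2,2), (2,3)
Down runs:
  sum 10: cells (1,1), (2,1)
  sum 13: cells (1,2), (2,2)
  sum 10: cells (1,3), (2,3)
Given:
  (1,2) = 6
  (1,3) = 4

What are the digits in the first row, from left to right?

7 6 4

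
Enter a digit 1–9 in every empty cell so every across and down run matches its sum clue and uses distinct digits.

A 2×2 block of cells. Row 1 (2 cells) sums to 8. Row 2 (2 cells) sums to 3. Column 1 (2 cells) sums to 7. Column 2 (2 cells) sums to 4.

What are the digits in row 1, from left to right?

5 3

3 in 2 cells must be {1,2}; 4 in 2 cells must be {1,3}.
The 3 across and the 4 down share only 1, so (2,2) = 1.
(1,2) = 4 − 1 = 3 completes the 4 down.
(2,1) = 3 − 1 = 2 completes the 3 across.
(1,1) = 8 − 3 = 5 completes the 8 across.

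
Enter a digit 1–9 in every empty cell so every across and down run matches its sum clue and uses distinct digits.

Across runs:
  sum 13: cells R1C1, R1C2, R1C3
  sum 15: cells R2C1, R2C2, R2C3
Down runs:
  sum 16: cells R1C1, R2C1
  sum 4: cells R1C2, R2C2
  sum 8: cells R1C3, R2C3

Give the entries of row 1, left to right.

16 in 2 cells must be {7,9}; 4 in 2 cells must be {1,3}.
Nothing is forced directly, so branch on R1C1, whose candidates are 7 or 9. If R1C1 = 7: that forces R1C2 = 1, R1C3 = 5, R2C1 = 9, after which R2C2 would have to be in {1,2,4,5} for the 15 across but in {3} for the 4 down — contradiction. So R1C1 = 9.
R2C1 = 16 − 9 = 7 completes the 16 down.
Given what's placed, R2C2 must be 3 to fit the 15 across and 4 down.
R2C3 = 15 − 10 = 5 completes the 15 across.
R1C2 = 4 − 3 = 1 completes the 4 down.
R1C3 = 13 − 10 = 3 completes the 13 across.

9, 1, 3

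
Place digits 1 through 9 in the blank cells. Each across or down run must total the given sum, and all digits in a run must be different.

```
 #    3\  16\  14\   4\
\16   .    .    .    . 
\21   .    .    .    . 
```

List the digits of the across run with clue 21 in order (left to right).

3 in 2 cells must be {1,2}; 16 in 2 cells must be {7,9}; 4 in 2 cells must be {1,3}.
Nothing is forced directly, so branch on R1C2, whose candidates are 7 or 9. If R1C2 = 9: then R1C3 would have to be in {1,2,4} for the 16 across but in {5,6,8,9} for the 14 down — contradiction. So R1C2 = 7.
R2C2 = 16 − 7 = 9 completes the 16 down.
Nothing is forced directly, so branch on R1C4, whose candidates are 1 or 3. If R1C4 = 3: that forces R1C3 = 5, after which R2C3 would have to be in {1,2,3,4,5,6,7,8} for the 21 across but in {9} for the 14 down — contradiction. So R1C4 = 1.
R1C1 = 2: the only remaining digit allowed by both the 16 across and the 3 down.
R1C3 = 16 − 10 = 6 completes the 16 across.
R2C1 = 3 − 2 = 1 completes the 3 down.
R2C3 = 14 − 6 = 8 completes the 14 down.
R2C4 = 21 − 18 = 3 completes the 21 across.

1 9 8 3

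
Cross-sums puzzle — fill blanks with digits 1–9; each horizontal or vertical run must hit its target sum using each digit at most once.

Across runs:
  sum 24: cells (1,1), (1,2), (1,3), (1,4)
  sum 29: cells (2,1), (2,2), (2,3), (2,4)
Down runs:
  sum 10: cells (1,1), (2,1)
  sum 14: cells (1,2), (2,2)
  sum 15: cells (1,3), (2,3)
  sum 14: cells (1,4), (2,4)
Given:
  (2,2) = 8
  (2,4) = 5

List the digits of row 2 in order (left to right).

9, 8, 7, 5

29 in 4 cells must be {5,7,8,9}.
(1,2) = 14 − 8 = 6 completes the 14 down.
(1,4) = 14 − 5 = 9 completes the 14 down.
No cell is forced outright now. (2,1) can only be 7 or 9 (the digits allowed by both its 29 across and its 10 down). If (2,1) = 7: then (1,1) would have to be in {1,2,4,5,7,8} for the 24 across but in {3} for the 10 down — contradiction. So (2,1) = 9.
(1,1) = 10 − 9 = 1 completes the 10 down.
(1,3) = 24 − 16 = 8 completes the 24 across.
(2,3) = 29 − 22 = 7 completes the 29 across.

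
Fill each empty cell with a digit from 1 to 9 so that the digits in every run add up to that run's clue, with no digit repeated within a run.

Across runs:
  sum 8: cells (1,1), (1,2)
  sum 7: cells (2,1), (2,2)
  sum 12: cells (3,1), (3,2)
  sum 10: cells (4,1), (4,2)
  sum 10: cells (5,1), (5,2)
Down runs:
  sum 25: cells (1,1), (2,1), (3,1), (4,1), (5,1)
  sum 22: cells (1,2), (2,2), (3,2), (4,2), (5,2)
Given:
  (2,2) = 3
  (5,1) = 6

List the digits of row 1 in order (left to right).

2 6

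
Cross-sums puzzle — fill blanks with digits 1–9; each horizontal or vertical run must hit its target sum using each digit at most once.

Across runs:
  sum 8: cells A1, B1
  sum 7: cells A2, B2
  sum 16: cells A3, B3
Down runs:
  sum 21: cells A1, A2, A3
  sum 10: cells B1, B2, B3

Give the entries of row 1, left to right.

7, 1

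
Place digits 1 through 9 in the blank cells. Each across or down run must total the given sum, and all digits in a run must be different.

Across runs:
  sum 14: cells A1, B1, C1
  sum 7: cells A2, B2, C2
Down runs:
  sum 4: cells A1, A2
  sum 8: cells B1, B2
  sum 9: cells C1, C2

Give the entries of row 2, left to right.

1 2 4

7 in 3 cells must be {1,2,4}; 4 in 2 cells must be {1,3}.
The 7 across and the 4 down share only 1, so A2 = 1.
Given what's placed, B2 must be 2 to fit the 7 across and 8 down.
C2 = 7 − 3 = 4 completes the 7 across.
A1 = 4 − 1 = 3 completes the 4 down.
B1 = 8 − 2 = 6 completes the 8 down.
C1 = 14 − 9 = 5 completes the 14 across.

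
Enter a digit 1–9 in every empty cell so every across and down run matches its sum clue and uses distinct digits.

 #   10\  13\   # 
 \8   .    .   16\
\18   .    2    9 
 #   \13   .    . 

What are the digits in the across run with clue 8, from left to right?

16 in 2 cells must be {7,9}.
R2C1 = 18 − 11 = 7 completes the 18 across.
R3C3 = 16 − 9 = 7 completes the 16 down.
R1C1 = 10 − 7 = 3 completes the 10 down.
R1C2 = 8 − 3 = 5 completes the 8 across.
R3C2 = 13 − 7 = 6 completes the 13 across.

3, 5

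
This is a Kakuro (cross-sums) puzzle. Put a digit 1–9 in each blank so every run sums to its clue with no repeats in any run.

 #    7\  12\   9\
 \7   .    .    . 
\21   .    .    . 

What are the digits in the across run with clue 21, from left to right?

6 8 7

7 in 3 cells must be {1,2,4}.
The 7 across and the 12 down share only 4, so R1C2 = 4.
R2C2 = 12 − 4 = 8 completes the 12 down.
Nothing is forced directly, so branch on R2C1, whose candidates are 4 or 6. If R2C1 = 4: then R1C1 would have to be in {1,2} for the 7 across but in {3} for the 7 down — contradiction. So R2C1 = 6.
R1C1 = 7 − 6 = 1 completes the 7 down.
R1C3 = 7 − 5 = 2 completes the 7 across.
R2C3 = 21 − 14 = 7 completes the 21 across.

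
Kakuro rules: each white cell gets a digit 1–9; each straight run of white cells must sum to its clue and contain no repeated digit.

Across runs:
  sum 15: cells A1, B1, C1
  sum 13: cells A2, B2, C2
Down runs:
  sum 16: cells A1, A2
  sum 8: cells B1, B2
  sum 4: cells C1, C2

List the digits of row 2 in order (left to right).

16 in 2 cells must be {7,9}; 4 in 2 cells must be {1,3}.
Nothing is forced directly, so branch on A1, whose candidates are 7 or 9. If A1 = 9: that forces C1 = 1, A2 = 7, after which C2 would have to be in {1,2,4,5} for the 13 across but in {3} for the 4 down — contradiction. So A1 = 7.
Given what's placed, C1 must be 3 to fit the 15 across and 4 down.
A2 = 16 − 7 = 9 completes the 16 down.
C2 = 4 − 3 = 1 completes the 4 down.
B1 = 15 − 10 = 5 completes the 15 across.
B2 = 13 − 10 = 3 completes the 13 across.

9 3 1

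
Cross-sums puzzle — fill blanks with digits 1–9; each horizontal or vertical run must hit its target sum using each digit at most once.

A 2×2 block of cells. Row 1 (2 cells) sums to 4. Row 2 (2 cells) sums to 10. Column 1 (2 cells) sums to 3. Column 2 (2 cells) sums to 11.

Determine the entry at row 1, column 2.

4 in 2 cells must be {1,3}; 3 in 2 cells must be {1,2}.
The 4 across and the 3 down share only 1, so (1,1) = 1.
(1,2) = 4 − 1 = 3 completes the 4 across.
(2,1) = 3 − 1 = 2 completes the 3 down.
(2,2) = 10 − 2 = 8 completes the 10 across.

3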